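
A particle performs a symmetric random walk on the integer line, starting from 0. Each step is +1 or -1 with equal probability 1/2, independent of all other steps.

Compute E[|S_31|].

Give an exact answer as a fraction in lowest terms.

S_31 takes values m ≡ 1 (mod 2) with |m| ≤ 31; P(S_31=m) = C(31,(31+m)/2)/2^31.
Total paths: 2^31 = 2147483648
Distribution: P(S=-31)=1/2147483648, P(S=-29)=31/2147483648, P(S=-27)=465/2147483648, P(S=-25)=4495/2147483648, P(S=-23)=31465/2147483648, P(S=-21)=169911/2147483648, P(S=-19)=736281/2147483648, P(S=-17)=2629575/2147483648, P(S=-15)=7888725/2147483648, P(S=-13)=20160075/2147483648, P(S=-11)=44352165/2147483648, P(S=-9)=84672315/2147483648, P(S=-7)=141120525/2147483648, P(S=-5)=206253075/2147483648, P(S=-3)=265182525/2147483648, P(S=-1)=300540195/2147483648, P(S=1)=300540195/2147483648, P(S=3)=265182525/2147483648, P(S=5)=206253075/2147483648, P(S=7)=141120525/2147483648, P(S=9)=84672315/2147483648, P(S=11)=44352165/2147483648, P(S=13)=20160075/2147483648, P(S=15)=7888725/2147483648, P(S=17)=2629575/2147483648, P(S=19)=736281/2147483648, P(S=21)=169911/2147483648, P(S=23)=31465/2147483648, P(S=25)=4495/2147483648, P(S=27)=465/2147483648, P(S=29)=31/2147483648, P(S=31)=1/2147483648
E[|S_31|] = Σ_m |m|·P(S_31=m) = 9617286240/2147483648 = 300540195/67108864

Answer: 300540195/67108864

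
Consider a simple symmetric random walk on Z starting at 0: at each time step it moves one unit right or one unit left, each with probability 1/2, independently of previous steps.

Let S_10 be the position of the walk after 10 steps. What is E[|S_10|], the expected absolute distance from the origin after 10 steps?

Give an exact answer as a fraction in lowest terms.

Answer: 315/128

Derivation:
S_10 takes values m ≡ 0 (mod 2) with |m| ≤ 10; P(S_10=m) = C(10,(10+m)/2)/2^10.
Total paths: 2^10 = 1024
Distribution: P(S=-10)=1/1024, P(S=-8)=10/1024, P(S=-6)=45/1024, P(S=-4)=120/1024, P(S=-2)=210/1024, P(S=0)=252/1024, P(S=2)=210/1024, P(S=4)=120/1024, P(S=6)=45/1024, P(S=8)=10/1024, P(S=10)=1/1024
E[|S_10|] = Σ_m |m|·P(S_10=m) = 2520/1024 = 315/128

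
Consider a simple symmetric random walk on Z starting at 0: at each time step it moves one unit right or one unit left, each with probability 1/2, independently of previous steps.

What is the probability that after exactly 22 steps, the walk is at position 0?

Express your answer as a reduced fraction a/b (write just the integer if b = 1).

To return to 0 after 22 steps: need exactly 11 steps of +1 and 11 of -1.
Favorable paths: C(22,11) = 705432
Total paths: 2^22 = 4194304
P = 705432/4194304 = 88179/524288

Answer: 88179/524288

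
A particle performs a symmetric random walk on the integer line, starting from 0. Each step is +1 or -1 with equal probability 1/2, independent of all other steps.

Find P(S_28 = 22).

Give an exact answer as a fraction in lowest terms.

To reach position 22 after 28 steps: need 25 steps of +1 and 3 of -1.
Favorable paths: C(28,25) = 3276
Total paths: 2^28 = 268435456
P = 3276/268435456 = 819/67108864

Answer: 819/67108864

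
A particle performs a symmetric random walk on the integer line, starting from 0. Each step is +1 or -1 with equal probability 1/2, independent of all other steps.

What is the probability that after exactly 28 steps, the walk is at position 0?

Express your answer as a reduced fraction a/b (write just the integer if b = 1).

Answer: 5014575/33554432

Derivation:
To return to 0 after 28 steps: need exactly 14 steps of +1 and 14 of -1.
Favorable paths: C(28,14) = 40116600
Total paths: 2^28 = 268435456
P = 40116600/268435456 = 5014575/33554432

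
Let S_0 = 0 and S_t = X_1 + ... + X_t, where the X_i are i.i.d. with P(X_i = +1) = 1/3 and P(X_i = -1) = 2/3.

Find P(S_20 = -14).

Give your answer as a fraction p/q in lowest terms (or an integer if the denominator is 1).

Answer: 49807360/1162261467

Derivation:
To reach position -14 after 20 steps: need 3 steps of +1 and 17 steps of -1.
Number of such sequences: C(20,3) = 1140
Each has probability (1/3)^3 · (2/3)^17 = 131072/3486784401
P = 1140 · 131072/3486784401 = 49807360/1162261467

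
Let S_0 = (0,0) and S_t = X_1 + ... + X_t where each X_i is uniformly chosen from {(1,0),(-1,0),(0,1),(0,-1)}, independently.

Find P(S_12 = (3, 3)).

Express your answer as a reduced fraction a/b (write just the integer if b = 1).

Let h be the number of horizontal steps (so 12-h are vertical). To end at (3,3) need (h+3)/2 right-steps and ((12-h)+3)/2 up-steps.
Sum over h with 3 ≤ h ≤ 9, h ≡ 1 (mod 2), 12-h ≡ 1 (mod 2):
h=3: C(12,3)·C(3,3)·C(9,6) = 220·1·84 = 18480
h=5: C(12,5)·C(5,4)·C(7,5) = 792·5·21 = 83160
h=7: C(12,7)·C(7,5)·C(5,4) = 792·21·5 = 83160
h=9: C(12,9)·C(9,6)·C(3,3) = 220·84·1 = 18480
Total favorable: 203280
Total paths: 4^12 = 16777216
P = 203280/16777216 = 12705/1048576

Answer: 12705/1048576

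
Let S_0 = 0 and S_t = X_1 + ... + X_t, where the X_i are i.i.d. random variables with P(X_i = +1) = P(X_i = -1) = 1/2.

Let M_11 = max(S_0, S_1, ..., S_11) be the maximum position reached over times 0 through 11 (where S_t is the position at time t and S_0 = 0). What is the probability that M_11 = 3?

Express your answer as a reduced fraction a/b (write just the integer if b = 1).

Answer: 165/1024

Derivation:
Let M_11 = max(S_0,...,S_11). Use the reflection principle: for j ≥ 1, #{paths with M_11 ≥ j} = #{S_11 ≥ j} + #{S_11 ≥ j+1}.
By reflection, #{M_11 ≥ 3} = #{S_11 ≥ 3} + #{S_11 ≥ 4} = 562 + 232 = 794.
#{M_11 ≥ 4} = #{S_11 ≥ 4} + #{S_11 ≥ 5} = 232 + 232 = 464.
#{M_11 = 3} = 794 - 464 = 330.
P(M_11 = 3) = 330/2048 = 165/1024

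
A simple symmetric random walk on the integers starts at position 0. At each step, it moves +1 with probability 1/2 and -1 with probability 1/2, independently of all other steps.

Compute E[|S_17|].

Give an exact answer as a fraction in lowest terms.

Answer: 109395/32768

Derivation:
S_17 takes values m ≡ 1 (mod 2) with |m| ≤ 17; P(S_17=m) = C(17,(17+m)/2)/2^17.
Total paths: 2^17 = 131072
Distribution: P(S=-17)=1/131072, P(S=-15)=17/131072, P(S=-13)=136/131072, P(S=-11)=680/131072, P(S=-9)=2380/131072, P(S=-7)=6188/131072, P(S=-5)=12376/131072, P(S=-3)=19448/131072, P(S=-1)=24310/131072, P(S=1)=24310/131072, P(S=3)=19448/131072, P(S=5)=12376/131072, P(S=7)=6188/131072, P(S=9)=2380/131072, P(S=11)=680/131072, P(S=13)=136/131072, P(S=15)=17/131072, P(S=17)=1/131072
E[|S_17|] = Σ_m |m|·P(S_17=m) = 437580/131072 = 109395/32768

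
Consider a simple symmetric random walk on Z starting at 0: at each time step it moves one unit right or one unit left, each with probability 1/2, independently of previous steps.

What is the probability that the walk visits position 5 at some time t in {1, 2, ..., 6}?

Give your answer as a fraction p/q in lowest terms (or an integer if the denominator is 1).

Count via complement. Let g(t,s) = #length-t paths at position s with S_1..S_t all ≠ 5.
g(t,s) = g(t-1,s-1) + g(t-1,s+1) for s ≠ 5; g(t,5) = 0.
t=0: g(0,0)=1
t=1: g(1,-1)=1 g(1,1)=1
t=2: g(2,-2)=1 g(2,0)=2 g(2,2)=1
t=3: g(3,-3)=1 g(3,-1)=3 g(3,1)=3 g(3,3)=1
t=4: g(4,-4)=1 g(4,-2)=4 g(4,0)=6 g(4,2)=4 g(4,4)=1
t=5: g(5,-5)=1 g(5,-3)=5 g(5,-1)=10 g(5,1)=10 g(5,3)=5
t=6: g(6,-6)=1 g(6,-4)=6 g(6,-2)=15 g(6,0)=20 g(6,2)=15 g(6,4)=5
Paths never hitting 5: Σ_s g(6,s) = 62
Paths hitting 5: 2^6 - 62 = 2
P = 2/64 = 1/32

Answer: 1/32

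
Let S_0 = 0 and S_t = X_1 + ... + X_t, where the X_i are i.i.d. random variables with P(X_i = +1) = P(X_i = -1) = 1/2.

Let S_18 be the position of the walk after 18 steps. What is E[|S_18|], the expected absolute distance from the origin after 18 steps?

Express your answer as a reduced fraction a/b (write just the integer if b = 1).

S_18 takes values m ≡ 0 (mod 2) with |m| ≤ 18; P(S_18=m) = C(18,(18+m)/2)/2^18.
Total paths: 2^18 = 262144
Distribution: P(S=-18)=1/262144, P(S=-16)=18/262144, P(S=-14)=153/262144, P(S=-12)=816/262144, P(S=-10)=3060/262144, P(S=-8)=8568/262144, P(S=-6)=18564/262144, P(S=-4)=31824/262144, P(S=-2)=43758/262144, P(S=0)=48620/262144, P(S=2)=43758/262144, P(S=4)=31824/262144, P(S=6)=18564/262144, P(S=8)=8568/262144, P(S=10)=3060/262144, P(S=12)=816/262144, P(S=14)=153/262144, P(S=16)=18/262144, P(S=18)=1/262144
E[|S_18|] = Σ_m |m|·P(S_18=m) = 875160/262144 = 109395/32768

Answer: 109395/32768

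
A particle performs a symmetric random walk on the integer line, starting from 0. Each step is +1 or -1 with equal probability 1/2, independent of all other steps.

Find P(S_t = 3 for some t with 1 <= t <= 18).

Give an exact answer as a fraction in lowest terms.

Answer: 15751/32768

Derivation:
Count via complement. Let g(t,s) = #length-t paths at position s with S_1..S_t all ≠ 3.
g(t,s) = g(t-1,s-1) + g(t-1,s+1) for s ≠ 3; g(t,3) = 0.
t=0: g(0,0)=1
t=1: g(1,-1)=1 g(1,1)=1
t=2: g(2,-2)=1 g(2,0)=2 g(2,2)=1
t=3: g(3,-3)=1 g(3,-1)=3 g(3,1)=3
t=4: g(4,-4)=1 g(4,-2)=4 g(4,0)=6 g(4,2)=3
t=5: g(5,-5)=1 g(5,-3)=5 g(5,-1)=10 g(5,1)=9
t=6: g(6,-6)=1 g(6,-4)=6 g(6,-2)=15 g(6,0)=19 g(6,2)=9
t=7: g(7,-7)=1 g(7,-5)=7 g(7,-3)=21 g(7,-1)=34 g(7,1)=28
t=8: g(8,-8)=1 g(8,-6)=8 g(8,-4)=28 g(8,-2)=55 g(8,0)=62 g(8,2)=28
t=9: g(9,-9)=1 g(9,-7)=9 g(9,-5)=36 g(9,-3)=83 g(9,-1)=117 g(9,1)=90
t=10: g(10,-10)=1 g(10,-8)=10 g(10,-6)=45 g(10,-4)=119 g(10,-2)=200 g(10,0)=207 g(10,2)=90
t=11: g(11,-11)=1 g(11,-9)=11 g(11,-7)=55 g(11,-5)=164 g(11,-3)=319 g(11,-1)=407 g(11,1)=297
t=12: g(12,-12)=1 g(12,-10)=12 g(12,-8)=66 g(12,-6)=219 g(12,-4)=483 g(12,-2)=726 g(12,0)=704 g(12,2)=297
t=13: g(13,-13)=1 g(13,-11)=13 g(13,-9)=78 g(13,-7)=285 g(13,-5)=702 g(13,-3)=1209 g(13,-1)=1430 g(13,1)=1001
t=14: g(14,-14)=1 g(14,-12)=14 g(14,-10)=91 g(14,-8)=363 g(14,-6)=987 g(14,-4)=1911 g(14,-2)=2639 g(14,0)=2431 g(14,2)=1001
t=15: g(15,-15)=1 g(15,-13)=15 g(15,-11)=105 g(15,-9)=454 g(15,-7)=1350 g(15,-5)=2898 g(15,-3)=4550 g(15,-1)=5070 g(15,1)=3432
t=16: g(16,-16)=1 g(16,-14)=16 g(16,-12)=120 g(16,-10)=559 g(16,-8)=1804 g(16,-6)=4248 g(16,-4)=7448 g(16,-2)=9620 g(16,0)=8502 g(16,2)=3432
t=17: g(17,-17)=1 g(17,-15)=17 g(17,-13)=136 g(17,-11)=679 g(17,-9)=2363 g(17,-7)=6052 g(17,-5)=11696 g(17,-3)=17068 g(17,-1)=18122 g(17,1)=11934
t=18: g(18,-18)=1 g(18,-16)=18 g(18,-14)=153 g(18,-12)=815 g(18,-10)=3042 g(18,-8)=8415 g(18,-6)=17748 g(18,-4)=28764 g(18,-2)=35190 g(18,0)=30056 g(18,2)=11934
Paths never hitting 3: Σ_s g(18,s) = 136136
Paths hitting 3: 2^18 - 136136 = 126008
P = 126008/262144 = 15751/32768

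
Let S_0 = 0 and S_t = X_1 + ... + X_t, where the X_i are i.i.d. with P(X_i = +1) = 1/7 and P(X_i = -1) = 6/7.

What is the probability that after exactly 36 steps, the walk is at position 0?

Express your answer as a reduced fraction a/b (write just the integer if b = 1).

To be at 0 after 36 steps: need exactly 18 steps of +1 and 18 of -1.
Number of such sequences: C(36,18) = 9075135300
Each has probability (1/7)^18 · (6/7)^18 = 101559956668416/2651730845859653471779023381601
P = 9075135300 · 101559956668416/2651730845859653471779023381601 = 131667192546858919526400/378818692265664781682717625943

Answer: 131667192546858919526400/378818692265664781682717625943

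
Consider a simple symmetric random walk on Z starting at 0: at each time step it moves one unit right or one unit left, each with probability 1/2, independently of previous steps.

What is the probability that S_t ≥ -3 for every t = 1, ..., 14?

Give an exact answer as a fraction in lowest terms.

Answer: 715/1024

Derivation:
Let f(t,s) = #length-t paths at position s with S_1..S_t all ≥ -3.
f(t,s) = f(t-1,s-1) + f(t-1,s+1) for s ≥ -3; f(t,s) = 0 for s < -3.
t=0: f(0,0)=1
t=1: f(1,-1)=1 f(1,1)=1
t=2: f(2,-2)=1 f(2,0)=2 f(2,2)=1
t=3: f(3,-3)=1 f(3,-1)=3 f(3,1)=3 f(3,3)=1
t=4: f(4,-2)=4 f(4,0)=6 f(4,2)=4 f(4,4)=1
t=5: f(5,-3)=4 f(5,-1)=10 f(5,1)=10 f(5,3)=5 f(5,5)=1
t=6: f(6,-2)=14 f(6,0)=20 f(6,2)=15 f(6,4)=6 f(6,6)=1
t=7: f(7,-3)=14 f(7,-1)=34 f(7,1)=35 f(7,3)=21 f(7,5)=7 f(7,7)=1
t=8: f(8,-2)=48 f(8,0)=69 f(8,2)=56 f(8,4)=28 f(8,6)=8 f(8,8)=1
t=9: f(9,-3)=48 f(9,-1)=117 f(9,1)=125 f(9,3)=84 f(9,5)=36 f(9,7)=9 f(9,9)=1
t=10: f(10,-2)=165 f(10,0)=242 f(10,2)=209 f(10,4)=120 f(10,6)=45 f(10,8)=10 f(10,10)=1
t=11: f(11,-3)=165 f(11,-1)=407 f(11,1)=451 f(11,3)=329 f(11,5)=165 f(11,7)=55 f(11,9)=11 f(11,11)=1
t=12: f(12,-2)=572 f(12,0)=858 f(12,2)=780 f(12,4)=494 f(12,6)=220 f(12,8)=66 f(12,10)=12 f(12,12)=1
t=13: f(13,-3)=572 f(13,-1)=1430 f(13,1)=1638 f(13,3)=1274 f(13,5)=714 f(13,7)=286 f(13,9)=78 f(13,11)=13 f(13,13)=1
t=14: f(14,-2)=2002 f(14,0)=3068 f(14,2)=2912 f(14,4)=1988 f(14,6)=1000 f(14,8)=364 f(14,10)=91 f(14,12)=14 f(14,14)=1
Σ_s f(14,s) = 11440
P = 11440/16384 = 715/1024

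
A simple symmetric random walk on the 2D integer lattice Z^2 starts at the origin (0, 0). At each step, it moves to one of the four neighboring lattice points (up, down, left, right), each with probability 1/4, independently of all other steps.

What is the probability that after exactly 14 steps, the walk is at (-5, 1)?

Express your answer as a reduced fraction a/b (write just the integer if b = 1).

Answer: 1002001/134217728

Derivation:
Let h be the number of horizontal steps (so 14-h are vertical). To end at (-5,1) need (h-5)/2 right-steps and ((14-h)+1)/2 up-steps.
Sum over h with 5 ≤ h ≤ 13, h ≡ 1 (mod 2), 14-h ≡ 1 (mod 2):
h=5: C(14,5)·C(5,0)·C(9,5) = 2002·1·126 = 252252
h=7: C(14,7)·C(7,1)·C(7,4) = 3432·7·35 = 840840
h=9: C(14,9)·C(9,2)·C(5,3) = 2002·36·10 = 720720
h=11: C(14,11)·C(11,3)·C(3,2) = 364·165·3 = 180180
h=13: C(14,13)·C(13,4)·C(1,1) = 14·715·1 = 10010
Total favorable: 2004002
Total paths: 4^14 = 268435456
P = 2004002/268435456 = 1002001/134217728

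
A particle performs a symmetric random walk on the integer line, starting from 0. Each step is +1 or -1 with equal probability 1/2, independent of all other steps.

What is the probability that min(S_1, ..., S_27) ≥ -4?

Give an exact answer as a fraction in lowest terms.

Answer: 87922215/134217728

Derivation:
Let f(t,s) = #length-t paths at position s with S_1..S_t all ≥ -4.
f(t,s) = f(t-1,s-1) + f(t-1,s+1) for s ≥ -4; f(t,s) = 0 for s < -4.
t=0: f(0,0)=1
t=1: f(1,-1)=1 f(1,1)=1
t=2: f(2,-2)=1 f(2,0)=2 f(2,2)=1
t=3: f(3,-3)=1 f(3,-1)=3 f(3,1)=3 f(3,3)=1
t=4: f(4,-4)=1 f(4,-2)=4 f(4,0)=6 f(4,2)=4 f(4,4)=1
t=5: f(5,-3)=5 f(5,-1)=10 f(5,1)=10 f(5,3)=5 f(5,5)=1
t=6: f(6,-4)=5 f(6,-2)=15 f(6,0)=20 f(6,2)=15 f(6,4)=6 f(6,6)=1
t=7: f(7,-3)=20 f(7,-1)=35 f(7,1)=35 f(7,3)=21 f(7,5)=7 f(7,7)=1
t=8: f(8,-4)=20 f(8,-2)=55 f(8,0)=70 f(8,2)=56 f(8,4)=28 f(8,6)=8 f(8,8)=1
t=9: f(9,-3)=75 f(9,-1)=125 f(9,1)=126 f(9,3)=84 f(9,5)=36 f(9,7)=9 f(9,9)=1
t=10: f(10,-4)=75 f(10,-2)=200 f(10,0)=251 f(10,2)=210 f(10,4)=120 f(10,6)=45 f(10,8)=10 f(10,10)=1
t=11: f(11,-3)=275 f(11,-1)=451 f(11,1)=461 f(11,3)=330 f(11,5)=165 f(11,7)=55 f(11,9)=11 f(11,11)=1
t=12: f(12,-4)=275 f(12,-2)=726 f(12,0)=912 f(12,2)=791 f(12,4)=495 f(12,6)=220 f(12,8)=66 f(12,10)=12 f(12,12)=1
t=13: f(13,-3)=1001 f(13,-1)=1638 f(13,1)=1703 f(13,3)=1286 f(13,5)=715 f(13,7)=286 f(13,9)=78 f(13,11)=13 f(13,13)=1
t=14: f(14,-4)=1001 f(14,-2)=2639 f(14,0)=3341 f(14,2)=2989 f(14,4)=2001 f(14,6)=1001 f(14,8)=364 f(14,10)=91 f(14,12)=14 f(14,14)=1
t=15: f(15,-3)=3640 f(15,-1)=5980 f(15,1)=6330 f(15,3)=4990 f(15,5)=3002 f(15,7)=1365 f(15,9)=455 f(15,11)=105 f(15,13)=15 f(15,15)=1
t=16: f(16,-4)=3640 f(16,-2)=9620 f(16,0)=12310 f(16,2)=11320 f(16,4)=7992 f(16,6)=4367 f(16,8)=1820 f(16,10)=560 f(16,12)=120 f(16,14)=16 f(16,16)=1
t=17: f(17,-3)=13260 f(17,-1)=21930 f(17,1)=23630 f(17,3)=19312 f(17,5)=12359 f(17,7)=6187 f(17,9)=2380 f(17,11)=680 f(17,13)=136 f(17,15)=17 f(17,17)=1
t=18: f(18,-4)=13260 f(18,-2)=35190 f(18,0)=45560 f(18,2)=42942 f(18,4)=31671 f(18,6)=18546 f(18,8)=8567 f(18,10)=3060 f(18,12)=816 f(18,14)=153 f(18,16)=18 f(18,18)=1
t=19: f(19,-3)=48450 f(19,-1)=80750 f(19,1)=88502 f(19,3)=74613 f(19,5)=50217 f(19,7)=27113 f(19,9)=11627 f(19,11)=3876 f(19,13)=969 f(19,15)=171 f(19,17)=19 f(19,19)=1
t=20: f(20,-4)=48450 f(20,-2)=129200 f(20,0)=169252 f(20,2)=163115 f(20,4)=124830 f(20,6)=77330 f(20,8)=38740 f(20,10)=15503 f(20,12)=4845 f(20,14)=1140 f(20,16)=190 f(20,18)=20 f(20,20)=1
t=21: f(21,-3)=177650 f(21,-1)=298452 f(21,1)=332367 f(21,3)=287945 f(21,5)=202160 f(21,7)=116070 f(21,9)=54243 f(21,11)=20348 f(21,13)=5985 f(21,15)=1330 f(21,17)=210 f(21,19)=21 f(21,21)=1
t=22: f(22,-4)=177650 f(22,-2)=476102 f(22,0)=630819 f(22,2)=620312 f(22,4)=490105 f(22,6)=318230 f(22,8)=170313 f(22,10)=74591 f(22,12)=26333 f(22,14)=7315 f(22,16)=1540 f(22,18)=231 f(22,20)=22 f(22,22)=1
t=23: f(23,-3)=653752 f(23,-1)=1106921 f(23,1)=1251131 f(23,3)=1110417 f(23,5)=808335 f(23,7)=488543 f(23,9)=244904 f(23,11)=100924 f(23,13)=33648 f(23,15)=8855 f(23,17)=1771 f(23,19)=253 f(23,21)=23 f(23,23)=1
t=24: f(24,-4)=653752 f(24,-2)=1760673 f(24,0)=2358052 f(24,2)=2361548 f(24,4)=1918752 f(24,6)=1296878 f(24,8)=733447 f(24,10)=345828 f(24,12)=134572 f(24,14)=42503 f(24,16)=10626 f(24,18)=2024 f(24,20)=276 f(24,22)=24 f(24,24)=1
t=25: f(25,-3)=2414425 f(25,-1)=4118725 f(25,1)=4719600 f(25,3)=4280300 f(25,5)=3215630 f(25,7)=2030325 f(25,9)=1079275 f(25,11)=480400 f(25,13)=177075 f(25,15)=53129 f(25,17)=12650 f(25,19)=2300 f(25,21)=300 f(25,23)=25 f(25,25)=1
t=26: f(26,-4)=2414425 f(26,-2)=6533150 f(26,0)=8838325 f(26,2)=8999900 f(26,4)=7495930 f(26,6)=5245955 f(26,8)=3109600 f(26,10)=1559675 f(26,12)=657475 f(26,14)=230204 f(26,16)=65779 f(26,18)=14950 f(26,20)=2600 f(26,22)=325 f(26,24)=26 f(26,26)=1
t=27: f(27,-3)=8947575 f(27,-1)=15371475 f(27,1)=17838225 f(27,3)=16495830 f(27,5)=12741885 f(27,7)=8355555 f(27,9)=4669275 f(27,11)=2217150 f(27,13)=887679 f(27,15)=295983 f(27,17)=80729 f(27,19)=17550 f(27,21)=2925 f(27,23)=351 f(27,25)=27 f(27,27)=1
Σ_s f(27,s) = 87922215
P = 87922215/134217728 = 87922215/134217728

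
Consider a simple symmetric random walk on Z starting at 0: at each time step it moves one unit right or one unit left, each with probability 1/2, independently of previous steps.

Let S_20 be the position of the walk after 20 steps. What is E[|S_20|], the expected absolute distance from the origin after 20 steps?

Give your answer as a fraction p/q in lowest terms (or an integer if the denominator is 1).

Answer: 230945/65536

Derivation:
S_20 takes values m ≡ 0 (mod 2) with |m| ≤ 20; P(S_20=m) = C(20,(20+m)/2)/2^20.
Total paths: 2^20 = 1048576
Distribution: P(S=-20)=1/1048576, P(S=-18)=20/1048576, P(S=-16)=190/1048576, P(S=-14)=1140/1048576, P(S=-12)=4845/1048576, P(S=-10)=15504/1048576, P(S=-8)=38760/1048576, P(S=-6)=77520/1048576, P(S=-4)=125970/1048576, P(S=-2)=167960/1048576, P(S=0)=184756/1048576, P(S=2)=167960/1048576, P(S=4)=125970/1048576, P(S=6)=77520/1048576, P(S=8)=38760/1048576, P(S=10)=15504/1048576, P(S=12)=4845/1048576, P(S=14)=1140/1048576, P(S=16)=190/1048576, P(S=18)=20/1048576, P(S=20)=1/1048576
E[|S_20|] = Σ_m |m|·P(S_20=m) = 3695120/1048576 = 230945/65536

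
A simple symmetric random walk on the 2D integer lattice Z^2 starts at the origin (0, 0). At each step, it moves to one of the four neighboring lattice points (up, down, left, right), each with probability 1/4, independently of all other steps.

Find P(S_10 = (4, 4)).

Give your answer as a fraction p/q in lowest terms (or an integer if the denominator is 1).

Answer: 315/131072

Derivation:
Let h be the number of horizontal steps (so 10-h are vertical). To end at (4,4) need (h+4)/2 right-steps and ((10-h)+4)/2 up-steps.
Sum over h with 4 ≤ h ≤ 6, h ≡ 0 (mod 2), 10-h ≡ 0 (mod 2):
h=4: C(10,4)·C(4,4)·C(6,5) = 210·1·6 = 1260
h=6: C(10,6)·C(6,5)·C(4,4) = 210·6·1 = 1260
Total favorable: 2520
Total paths: 4^10 = 1048576
P = 2520/1048576 = 315/131072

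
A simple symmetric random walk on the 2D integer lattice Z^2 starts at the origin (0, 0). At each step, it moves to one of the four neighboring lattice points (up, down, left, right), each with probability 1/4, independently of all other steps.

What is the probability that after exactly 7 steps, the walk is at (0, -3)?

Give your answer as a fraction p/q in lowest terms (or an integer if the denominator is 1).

Answer: 441/16384

Derivation:
Let h be the number of horizontal steps (so 7-h are vertical). To end at (0,-3) need (h+0)/2 right-steps and ((7-h)-3)/2 up-steps.
Sum over h with 0 ≤ h ≤ 4, h ≡ 0 (mod 2), 7-h ≡ 1 (mod 2):
h=0: C(7,0)·C(0,0)·C(7,2) = 1·1·21 = 21
h=2: C(7,2)·C(2,1)·C(5,1) = 21·2·5 = 210
h=4: C(7,4)·C(4,2)·C(3,0) = 35·6·1 = 210
Total favorable: 441
Total paths: 4^7 = 16384
P = 441/16384 = 441/16384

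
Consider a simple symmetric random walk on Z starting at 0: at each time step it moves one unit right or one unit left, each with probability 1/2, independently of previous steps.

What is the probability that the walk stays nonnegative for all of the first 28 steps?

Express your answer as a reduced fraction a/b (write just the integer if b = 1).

Answer: 5014575/33554432

Derivation:
Let f(t,s) = #length-t paths at position s with S_1..S_t all ≥ 0.
f(t,s) = f(t-1,s-1) + f(t-1,s+1) for s ≥ 0; f(t,s) = 0 for s < 0.
t=0: f(0,0)=1
t=1: f(1,1)=1
t=2: f(2,0)=1 f(2,2)=1
t=3: f(3,1)=2 f(3,3)=1
t=4: f(4,0)=2 f(4,2)=3 f(4,4)=1
t=5: f(5,1)=5 f(5,3)=4 f(5,5)=1
t=6: f(6,0)=5 f(6,2)=9 f(6,4)=5 f(6,6)=1
t=7: f(7,1)=14 f(7,3)=14 f(7,5)=6 f(7,7)=1
t=8: f(8,0)=14 f(8,2)=28 f(8,4)=20 f(8,6)=7 f(8,8)=1
t=9: f(9,1)=42 f(9,3)=48 f(9,5)=27 f(9,7)=8 f(9,9)=1
t=10: f(10,0)=42 f(10,2)=90 f(10,4)=75 f(10,6)=35 f(10,8)=9 f(10,10)=1
t=11: f(11,1)=132 f(11,3)=165 f(11,5)=110 f(11,7)=44 f(11,9)=10 f(11,11)=1
t=12: f(12,0)=132 f(12,2)=297 f(12,4)=275 f(12,6)=154 f(12,8)=54 f(12,10)=11 f(12,12)=1
t=13: f(13,1)=429 f(13,3)=572 f(13,5)=429 f(13,7)=208 f(13,9)=65 f(13,11)=12 f(13,13)=1
t=14: f(14,0)=429 f(14,2)=1001 f(14,4)=1001 f(14,6)=637 f(14,8)=273 f(14,10)=77 f(14,12)=13 f(14,14)=1
t=15: f(15,1)=1430 f(15,3)=2002 f(15,5)=1638 f(15,7)=910 f(15,9)=350 f(15,11)=90 f(15,13)=14 f(15,15)=1
t=16: f(16,0)=1430 f(16,2)=3432 f(16,4)=3640 f(16,6)=2548 f(16,8)=1260 f(16,10)=440 f(16,12)=104 f(16,14)=15 f(16,16)=1
t=17: f(17,1)=4862 f(17,3)=7072 f(17,5)=6188 f(17,7)=3808 f(17,9)=1700 f(17,11)=544 f(17,13)=119 f(17,15)=16 f(17,17)=1
t=18: f(18,0)=4862 f(18,2)=11934 f(18,4)=13260 f(18,6)=9996 f(18,8)=5508 f(18,10)=2244 f(18,12)=663 f(18,14)=135 f(18,16)=17 f(18,18)=1
t=19: f(19,1)=16796 f(19,3)=25194 f(19,5)=23256 f(19,7)=15504 f(19,9)=7752 f(19,11)=2907 f(19,13)=798 f(19,15)=152 f(19,17)=18 f(19,19)=1
t=20: f(20,0)=16796 f(20,2)=41990 f(20,4)=48450 f(20,6)=38760 f(20,8)=23256 f(20,10)=10659 f(20,12)=3705 f(20,14)=950 f(20,16)=170 f(20,18)=19 f(20,20)=1
t=21: f(21,1)=58786 f(21,3)=90440 f(21,5)=87210 f(21,7)=62016 f(21,9)=33915 f(21,11)=14364 f(21,13)=4655 f(21,15)=1120 f(21,17)=189 f(21,19)=20 f(21,21)=1
t=22: f(22,0)=58786 f(22,2)=149226 f(22,4)=177650 f(22,6)=149226 f(22,8)=95931 f(22,10)=48279 f(22,12)=19019 f(22,14)=5775 f(22,16)=1309 f(22,18)=209 f(22,20)=21 f(22,22)=1
t=23: f(23,1)=208012 f(23,3)=326876 f(23,5)=326876 f(23,7)=245157 f(23,9)=144210 f(23,11)=67298 f(23,13)=24794 f(23,15)=7084 f(23,17)=1518 f(23,19)=230 f(23,21)=22 f(23,23)=1
t=24: f(24,0)=208012 f(24,2)=534888 f(24,4)=653752 f(24,6)=572033 f(24,8)=389367 f(24,10)=211508 f(24,12)=92092 f(24,14)=31878 f(24,16)=8602 f(24,18)=1748 f(24,20)=252 f(24,22)=23 f(24,24)=1
t=25: f(25,1)=742900 f(25,3)=1188640 f(25,5)=1225785 f(25,7)=961400 f(25,9)=600875 f(25,11)=303600 f(25,13)=123970 f(25,15)=40480 f(25,17)=10350 f(25,19)=2000 f(25,21)=275 f(25,23)=24 f(25,25)=1
t=26: f(26,0)=742900 f(26,2)=1931540 f(26,4)=2414425 f(26,6)=2187185 f(26,8)=1562275 f(26,10)=904475 f(26,12)=427570 f(26,14)=164450 f(26,16)=50830 f(26,18)=12350 f(26,20)=2275 f(26,22)=299 f(26,24)=25 f(26,26)=1
t=27: f(27,1)=2674440 f(27,3)=4345965 f(27,5)=4601610 f(27,7)=3749460 f(27,9)=2466750 f(27,11)=1332045 f(27,13)=592020 f(27,15)=215280 f(27,17)=63180 f(27,19)=14625 f(27,21)=2574 f(27,23)=324 f(27,25)=26 f(27,27)=1
t=28: f(28,0)=2674440 f(28,2)=7020405 f(28,4)=8947575 f(28,6)=8351070 f(28,8)=6216210 f(28,10)=3798795 f(28,12)=1924065 f(28,14)=807300 f(28,16)=278460 f(28,18)=77805 f(28,20)=17199 f(28,22)=2898 f(28,24)=350 f(28,26)=27 f(28,28)=1
Σ_s f(28,s) = 40116600
P = 40116600/268435456 = 5014575/33554432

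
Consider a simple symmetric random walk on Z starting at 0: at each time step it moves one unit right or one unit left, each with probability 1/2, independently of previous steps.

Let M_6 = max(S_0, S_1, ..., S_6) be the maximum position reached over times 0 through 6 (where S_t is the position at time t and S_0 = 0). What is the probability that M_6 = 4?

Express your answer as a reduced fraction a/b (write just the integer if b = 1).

Let M_6 = max(S_0,...,S_6). Use the reflection principle: for j ≥ 1, #{paths with M_6 ≥ j} = #{S_6 ≥ j} + #{S_6 ≥ j+1}.
By reflection, #{M_6 ≥ 4} = #{S_6 ≥ 4} + #{S_6 ≥ 5} = 7 + 1 = 8.
#{M_6 ≥ 5} = #{S_6 ≥ 5} + #{S_6 ≥ 6} = 1 + 1 = 2.
#{M_6 = 4} = 8 - 2 = 6.
P(M_6 = 4) = 6/64 = 3/32

Answer: 3/32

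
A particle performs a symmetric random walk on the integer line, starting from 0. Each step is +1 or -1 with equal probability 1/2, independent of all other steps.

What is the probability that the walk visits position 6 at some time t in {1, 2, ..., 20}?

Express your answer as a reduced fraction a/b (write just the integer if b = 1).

Answer: 24805/131072

Derivation:
Count via complement. Let g(t,s) = #length-t paths at position s with S_1..S_t all ≠ 6.
g(t,s) = g(t-1,s-1) + g(t-1,s+1) for s ≠ 6; g(t,6) = 0.
t=0: g(0,0)=1
t=1: g(1,-1)=1 g(1,1)=1
t=2: g(2,-2)=1 g(2,0)=2 g(2,2)=1
t=3: g(3,-3)=1 g(3,-1)=3 g(3,1)=3 g(3,3)=1
t=4: g(4,-4)=1 g(4,-2)=4 g(4,0)=6 g(4,2)=4 g(4,4)=1
t=5: g(5,-5)=1 g(5,-3)=5 g(5,-1)=10 g(5,1)=10 g(5,3)=5 g(5,5)=1
t=6: g(6,-6)=1 g(6,-4)=6 g(6,-2)=15 g(6,0)=20 g(6,2)=15 g(6,4)=6
t=7: g(7,-7)=1 g(7,-5)=7 g(7,-3)=21 g(7,-1)=35 g(7,1)=35 g(7,3)=21 g(7,5)=6
t=8: g(8,-8)=1 g(8,-6)=8 g(8,-4)=28 g(8,-2)=56 g(8,0)=70 g(8,2)=56 g(8,4)=27
t=9: g(9,-9)=1 g(9,-7)=9 g(9,-5)=36 g(9,-3)=84 g(9,-1)=126 g(9,1)=126 g(9,3)=83 g(9,5)=27
t=10: g(10,-10)=1 g(10,-8)=10 g(10,-6)=45 g(10,-4)=120 g(10,-2)=210 g(10,0)=252 g(10,2)=209 g(10,4)=110
t=11: g(11,-11)=1 g(11,-9)=11 g(11,-7)=55 g(11,-5)=165 g(11,-3)=330 g(11,-1)=462 g(11,1)=461 g(11,3)=319 g(11,5)=110
t=12: g(12,-12)=1 g(12,-10)=12 g(12,-8)=66 g(12,-6)=220 g(12,-4)=495 g(12,-2)=792 g(12,0)=923 g(12,2)=780 g(12,4)=429
t=13: g(13,-13)=1 g(13,-11)=13 g(13,-9)=78 g(13,-7)=286 g(13,-5)=715 g(13,-3)=1287 g(13,-1)=1715 g(13,1)=1703 g(13,3)=1209 g(13,5)=429
t=14: g(14,-14)=1 g(14,-12)=14 g(14,-10)=91 g(14,-8)=364 g(14,-6)=1001 g(14,-4)=2002 g(14,-2)=3002 g(14,0)=3418 g(14,2)=2912 g(14,4)=1638
t=15: g(15,-15)=1 g(15,-13)=15 g(15,-11)=105 g(15,-9)=455 g(15,-7)=1365 g(15,-5)=3003 g(15,-3)=5004 g(15,-1)=6420 g(15,1)=6330 g(15,3)=4550 g(15,5)=1638
t=16: g(16,-16)=1 g(16,-14)=16 g(16,-12)=120 g(16,-10)=560 g(16,-8)=1820 g(16,-6)=4368 g(16,-4)=8007 g(16,-2)=11424 g(16,0)=12750 g(16,2)=10880 g(16,4)=6188
t=17: g(17,-17)=1 g(17,-15)=17 g(17,-13)=136 g(17,-11)=680 g(17,-9)=2380 g(17,-7)=6188 g(17,-5)=12375 g(17,-3)=19431 g(17,-1)=24174 g(17,1)=23630 g(17,3)=17068 g(17,5)=6188
t=18: g(18,-18)=1 g(18,-16)=18 g(18,-14)=153 g(18,-12)=816 g(18,-10)=3060 g(18,-8)=8568 g(18,-6)=18563 g(18,-4)=31806 g(18,-2)=43605 g(18,0)=47804 g(18,2)=40698 g(18,4)=23256
t=19: g(19,-19)=1 g(19,-17)=19 g(19,-15)=171 g(19,-13)=969 g(19,-11)=3876 g(19,-9)=11628 g(19,-7)=27131 g(19,-5)=50369 g(19,-3)=75411 g(19,-1)=91409 g(19,1)=88502 g(19,3)=63954 g(19,5)=23256
t=20: g(20,-20)=1 g(20,-18)=20 g(20,-16)=190 g(20,-14)=1140 g(20,-12)=4845 g(20,-10)=15504 g(20,-8)=38759 g(20,-6)=77500 g(20,-4)=125780 g(20,-2)=166820 g(20,0)=179911 g(20,2)=152456 g(20,4)=87210
Paths never hitting 6: Σ_s g(20,s) = 850136
Paths hitting 6: 2^20 - 850136 = 198440
P = 198440/1048576 = 24805/131072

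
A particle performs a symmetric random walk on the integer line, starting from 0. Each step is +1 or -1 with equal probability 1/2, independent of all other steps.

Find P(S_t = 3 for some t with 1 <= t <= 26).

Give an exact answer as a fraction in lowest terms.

Answer: 1168527/2097152

Derivation:
Count via complement. Let g(t,s) = #length-t paths at position s with S_1..S_t all ≠ 3.
g(t,s) = g(t-1,s-1) + g(t-1,s+1) for s ≠ 3; g(t,3) = 0.
t=0: g(0,0)=1
t=1: g(1,-1)=1 g(1,1)=1
t=2: g(2,-2)=1 g(2,0)=2 g(2,2)=1
t=3: g(3,-3)=1 g(3,-1)=3 g(3,1)=3
t=4: g(4,-4)=1 g(4,-2)=4 g(4,0)=6 g(4,2)=3
t=5: g(5,-5)=1 g(5,-3)=5 g(5,-1)=10 g(5,1)=9
t=6: g(6,-6)=1 g(6,-4)=6 g(6,-2)=15 g(6,0)=19 g(6,2)=9
t=7: g(7,-7)=1 g(7,-5)=7 g(7,-3)=21 g(7,-1)=34 g(7,1)=28
t=8: g(8,-8)=1 g(8,-6)=8 g(8,-4)=28 g(8,-2)=55 g(8,0)=62 g(8,2)=28
t=9: g(9,-9)=1 g(9,-7)=9 g(9,-5)=36 g(9,-3)=83 g(9,-1)=117 g(9,1)=90
t=10: g(10,-10)=1 g(10,-8)=10 g(10,-6)=45 g(10,-4)=119 g(10,-2)=200 g(10,0)=207 g(10,2)=90
t=11: g(11,-11)=1 g(11,-9)=11 g(11,-7)=55 g(11,-5)=164 g(11,-3)=319 g(11,-1)=407 g(11,1)=297
t=12: g(12,-12)=1 g(12,-10)=12 g(12,-8)=66 g(12,-6)=219 g(12,-4)=483 g(12,-2)=726 g(12,0)=704 g(12,2)=297
t=13: g(13,-13)=1 g(13,-11)=13 g(13,-9)=78 g(13,-7)=285 g(13,-5)=702 g(13,-3)=1209 g(13,-1)=1430 g(13,1)=1001
t=14: g(14,-14)=1 g(14,-12)=14 g(14,-10)=91 g(14,-8)=363 g(14,-6)=987 g(14,-4)=1911 g(14,-2)=2639 g(14,0)=2431 g(14,2)=1001
t=15: g(15,-15)=1 g(15,-13)=15 g(15,-11)=105 g(15,-9)=454 g(15,-7)=1350 g(15,-5)=2898 g(15,-3)=4550 g(15,-1)=5070 g(15,1)=3432
t=16: g(16,-16)=1 g(16,-14)=16 g(16,-12)=120 g(16,-10)=559 g(16,-8)=1804 g(16,-6)=4248 g(16,-4)=7448 g(16,-2)=9620 g(16,0)=8502 g(16,2)=3432
t=17: g(17,-17)=1 g(17,-15)=17 g(17,-13)=136 g(17,-11)=679 g(17,-9)=2363 g(17,-7)=6052 g(17,-5)=11696 g(17,-3)=17068 g(17,-1)=18122 g(17,1)=11934
t=18: g(18,-18)=1 g(18,-16)=18 g(18,-14)=153 g(18,-12)=815 g(18,-10)=3042 g(18,-8)=8415 g(18,-6)=17748 g(18,-4)=28764 g(18,-2)=35190 g(18,0)=30056 g(18,2)=11934
t=19: g(19,-19)=1 g(19,-17)=19 g(19,-15)=171 g(19,-13)=968 g(19,-11)=3857 g(19,-9)=11457 g(19,-7)=26163 g(19,-5)=46512 g(19,-3)=63954 g(19,-1)=65246 g(19,1)=41990
t=20: g(20,-20)=1 g(20,-18)=20 g(20,-16)=190 g(20,-14)=1139 g(20,-12)=4825 g(20,-10)=15314 g(20,-8)=37620 g(20,-6)=72675 g(20,-4)=110466 g(20,-2)=129200 g(20,0)=107236 g(20,2)=41990
t=21: g(21,-21)=1 g(21,-19)=21 g(21,-17)=210 g(21,-15)=1329 g(21,-13)=5964 g(21,-11)=20139 g(21,-9)=52934 g(21,-7)=110295 g(21,-5)=183141 g(21,-3)=239666 g(21,-1)=236436 g(21,1)=149226
t=22: g(22,-22)=1 g(22,-20)=22 g(22,-18)=231 g(22,-16)=1539 g(22,-14)=7293 g(22,-12)=26103 g(22,-10)=73073 g(22,-8)=163229 g(22,-6)=293436 g(22,-4)=422807 g(22,-2)=476102 g(22,0)=385662 g(22,2)=149226
t=23: g(23,-23)=1 g(23,-21)=23 g(23,-19)=253 g(23,-17)=1770 g(23,-15)=8832 g(23,-13)=33396 g(23,-11)=99176 g(23,-9)=236302 g(23,-7)=456665 g(23,-5)=716243 g(23,-3)=898909 g(23,-1)=861764 g(23,1)=534888
t=24: g(24,-24)=1 g(24,-22)=24 g(24,-20)=276 g(24,-18)=2023 g(24,-16)=10602 g(24,-14)=42228 g(24,-12)=132572 g(24,-10)=335478 g(24,-8)=692967 g(24,-6)=1172908 g(24,-4)=1615152 g(24,-2)=1760673 g(24,0)=1396652 g(24,2)=534888
t=25: g(25,-25)=1 g(25,-23)=25 g(25,-21)=300 g(25,-19)=2299 g(25,-17)=12625 g(25,-15)=52830 g(25,-13)=174800 g(25,-11)=468050 g(25,-9)=1028445 g(25,-7)=1865875 g(25,-5)=2788060 g(25,-3)=3375825 g(25,-1)=3157325 g(25,1)=1931540
t=26: g(26,-26)=1 g(26,-24)=26 g(26,-22)=325 g(26,-20)=2599 g(26,-18)=14924 g(26,-16)=65455 g(26,-14)=227630 g(26,-12)=642850 g(26,-10)=1496495 g(26,-8)=2894320 g(26,-6)=4653935 g(26,-4)=6163885 g(26,-2)=6533150 g(26,0)=5088865 g(26,2)=1931540
Paths never hitting 3: Σ_s g(26,s) = 29716000
Paths hitting 3: 2^26 - 29716000 = 37392864
P = 37392864/67108864 = 1168527/2097152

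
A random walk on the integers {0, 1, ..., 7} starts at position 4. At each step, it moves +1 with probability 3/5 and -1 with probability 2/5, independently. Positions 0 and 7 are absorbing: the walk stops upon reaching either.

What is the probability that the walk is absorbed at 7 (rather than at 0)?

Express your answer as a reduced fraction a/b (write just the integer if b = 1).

Biased walk: p = 3/5, q = 2/5, r = q/p = 2/3
Gambler's ruin: P(hit 7 before 0 | start at 4) = (1 - r^a)/(1 - r^N)
r^4 = 16/81; r^7 = 128/2187
P = (1 - 16/81) / (1 - 128/2187) = 65/81 / 2059/2187 = 1755/2059

Answer: 1755/2059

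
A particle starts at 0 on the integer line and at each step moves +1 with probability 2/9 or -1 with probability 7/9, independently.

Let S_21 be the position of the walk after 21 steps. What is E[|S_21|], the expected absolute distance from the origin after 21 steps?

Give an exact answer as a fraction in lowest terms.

S_21 takes values m ≡ 1 (mod 2) with |m| ≤ 21; P(S_21=m) = C(21,(21+m)/2) · (2/9)^((21+m)/2) · (7/9)^((21-m)/2).
Distribution: P(S=-21)=558545864083284007/109418989131512359209, P(S=-19)=1117091728166568014/36472996377170786403, P(S=-17)=3191690651904480040/36472996377170786403, P(S=-15)=17326320681767177360/109418989131512359209, P(S=-13)=2475188668823882480/12157665459056928801, P(S=-11)=2404468992571771552/12157665459056928801, P(S=-9)=5495929125878334976/36472996377170786403, P(S=-7)=1121618188954762240/12157665459056928801, P(S=-5)=560809094477381120/12157665459056928801, P(S=-3)=2083005208058844160/109418989131512359209, P(S=-1)=238057738063867904/36472996377170786403, P(S=1)=68016496589676544/36472996377170786403, P(S=3)=48583211849768960/109418989131512359209, P(S=5)=1067762897797120/12157665459056928801, P(S=7)=174328636375040/12157665459056928801, P(S=9)=69731454550016/36472996377170786403, P(S=11)=2490409091072/12157665459056928801, P(S=13)=209278074880/12157665459056928801, P(S=15)=119587471360/109418989131512359209, P(S=17)=1798307840/36472996377170786403, P(S=19)=51380224/36472996377170786403, P(S=21)=2097152/109418989131512359209
E[|S_21|] = Σ_m |m|·P(S_21=m) = 47310253587711533867/4052555153018976267

Answer: 47310253587711533867/4052555153018976267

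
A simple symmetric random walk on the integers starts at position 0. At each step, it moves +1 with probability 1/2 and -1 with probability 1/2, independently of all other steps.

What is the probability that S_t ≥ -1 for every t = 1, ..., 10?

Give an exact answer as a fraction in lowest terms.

Let f(t,s) = #length-t paths at position s with S_1..S_t all ≥ -1.
f(t,s) = f(t-1,s-1) + f(t-1,s+1) for s ≥ -1; f(t,s) = 0 for s < -1.
t=0: f(0,0)=1
t=1: f(1,-1)=1 f(1,1)=1
t=2: f(2,0)=2 f(2,2)=1
t=3: f(3,-1)=2 f(3,1)=3 f(3,3)=1
t=4: f(4,0)=5 f(4,2)=4 f(4,4)=1
t=5: f(5,-1)=5 f(5,1)=9 f(5,3)=5 f(5,5)=1
t=6: f(6,0)=14 f(6,2)=14 f(6,4)=6 f(6,6)=1
t=7: f(7,-1)=14 f(7,1)=28 f(7,3)=20 f(7,5)=7 f(7,7)=1
t=8: f(8,0)=42 f(8,2)=48 f(8,4)=27 f(8,6)=8 f(8,8)=1
t=9: f(9,-1)=42 f(9,1)=90 f(9,3)=75 f(9,5)=35 f(9,7)=9 f(9,9)=1
t=10: f(10,0)=132 f(10,2)=165 f(10,4)=110 f(10,6)=44 f(10,8)=10 f(10,10)=1
Σ_s f(10,s) = 462
P = 462/1024 = 231/512

Answer: 231/512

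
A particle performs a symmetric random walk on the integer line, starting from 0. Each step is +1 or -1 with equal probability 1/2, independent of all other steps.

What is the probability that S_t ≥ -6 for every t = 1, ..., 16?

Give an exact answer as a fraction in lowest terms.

Let f(t,s) = #length-t paths at position s with S_1..S_t all ≥ -6.
f(t,s) = f(t-1,s-1) + f(t-1,s+1) for s ≥ -6; f(t,s) = 0 for s < -6.
t=0: f(0,0)=1
t=1: f(1,-1)=1 f(1,1)=1
t=2: f(2,-2)=1 f(2,0)=2 f(2,2)=1
t=3: f(3,-3)=1 f(3,-1)=3 f(3,1)=3 f(3,3)=1
t=4: f(4,-4)=1 f(4,-2)=4 f(4,0)=6 f(4,2)=4 f(4,4)=1
t=5: f(5,-5)=1 f(5,-3)=5 f(5,-1)=10 f(5,1)=10 f(5,3)=5 f(5,5)=1
t=6: f(6,-6)=1 f(6,-4)=6 f(6,-2)=15 f(6,0)=20 f(6,2)=15 f(6,4)=6 f(6,6)=1
t=7: f(7,-5)=7 f(7,-3)=21 f(7,-1)=35 f(7,1)=35 f(7,3)=21 f(7,5)=7 f(7,7)=1
t=8: f(8,-6)=7 f(8,-4)=28 f(8,-2)=56 f(8,0)=70 f(8,2)=56 f(8,4)=28 f(8,6)=8 f(8,8)=1
t=9: f(9,-5)=35 f(9,-3)=84 f(9,-1)=126 f(9,1)=126 f(9,3)=84 f(9,5)=36 f(9,7)=9 f(9,9)=1
t=10: f(10,-6)=35 f(10,-4)=119 f(10,-2)=210 f(10,0)=252 f(10,2)=210 f(10,4)=120 f(10,6)=45 f(10,8)=10 f(10,10)=1
t=11: f(11,-5)=154 f(11,-3)=329 f(11,-1)=462 f(11,1)=462 f(11,3)=330 f(11,5)=165 f(11,7)=55 f(11,9)=11 f(11,11)=1
t=12: f(12,-6)=154 f(12,-4)=483 f(12,-2)=791 f(12,0)=924 f(12,2)=792 f(12,4)=495 f(12,6)=220 f(12,8)=66 f(12,10)=12 f(12,12)=1
t=13: f(13,-5)=637 f(13,-3)=1274 f(13,-1)=1715 f(13,1)=1716 f(13,3)=1287 f(13,5)=715 f(13,7)=286 f(13,9)=78 f(13,11)=13 f(13,13)=1
t=14: f(14,-6)=637 f(14,-4)=1911 f(14,-2)=2989 f(14,0)=3431 f(14,2)=3003 f(14,4)=2002 f(14,6)=1001 f(14,8)=364 f(14,10)=91 f(14,12)=14 f(14,14)=1
t=15: f(15,-5)=2548 f(15,-3)=4900 f(15,-1)=6420 f(15,1)=6434 f(15,3)=5005 f(15,5)=3003 f(15,7)=1365 f(15,9)=455 f(15,11)=105 f(15,13)=15 f(15,15)=1
t=16: f(16,-6)=2548 f(16,-4)=7448 f(16,-2)=11320 f(16,0)=12854 f(16,2)=11439 f(16,4)=8008 f(16,6)=4368 f(16,8)=1820 f(16,10)=560 f(16,12)=120 f(16,14)=16 f(16,16)=1
Σ_s f(16,s) = 60502
P = 60502/65536 = 30251/32768

Answer: 30251/32768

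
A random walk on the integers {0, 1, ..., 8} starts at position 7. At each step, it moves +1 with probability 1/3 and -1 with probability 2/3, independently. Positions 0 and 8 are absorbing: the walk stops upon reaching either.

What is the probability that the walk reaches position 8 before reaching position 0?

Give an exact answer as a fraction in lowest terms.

Biased walk: p = 1/3, q = 2/3, r = q/p = 2
Gambler's ruin: P(hit 8 before 0 | start at 7) = (1 - r^a)/(1 - r^N)
r^7 = 128; r^8 = 256
P = (1 - 128) / (1 - 256) = -127 / -255 = 127/255

Answer: 127/255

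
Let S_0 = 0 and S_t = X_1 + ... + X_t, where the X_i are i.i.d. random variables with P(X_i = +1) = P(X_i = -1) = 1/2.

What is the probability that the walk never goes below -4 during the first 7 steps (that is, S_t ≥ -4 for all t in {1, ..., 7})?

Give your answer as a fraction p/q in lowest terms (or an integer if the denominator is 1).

Let f(t,s) = #length-t paths at position s with S_1..S_t all ≥ -4.
f(t,s) = f(t-1,s-1) + f(t-1,s+1) for s ≥ -4; f(t,s) = 0 for s < -4.
t=0: f(0,0)=1
t=1: f(1,-1)=1 f(1,1)=1
t=2: f(2,-2)=1 f(2,0)=2 f(2,2)=1
t=3: f(3,-3)=1 f(3,-1)=3 f(3,1)=3 f(3,3)=1
t=4: f(4,-4)=1 f(4,-2)=4 f(4,0)=6 f(4,2)=4 f(4,4)=1
t=5: f(5,-3)=5 f(5,-1)=10 f(5,1)=10 f(5,3)=5 f(5,5)=1
t=6: f(6,-4)=5 f(6,-2)=15 f(6,0)=20 f(6,2)=15 f(6,4)=6 f(6,6)=1
t=7: f(7,-3)=20 f(7,-1)=35 f(7,1)=35 f(7,3)=21 f(7,5)=7 f(7,7)=1
Σ_s f(7,s) = 119
P = 119/128 = 119/128

Answer: 119/128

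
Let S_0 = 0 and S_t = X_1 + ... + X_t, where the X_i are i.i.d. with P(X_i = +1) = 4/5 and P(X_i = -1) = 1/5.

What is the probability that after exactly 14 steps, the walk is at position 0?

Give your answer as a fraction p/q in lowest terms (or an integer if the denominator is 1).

To be at 0 after 14 steps: need exactly 7 steps of +1 and 7 of -1.
Number of such sequences: C(14,7) = 3432
Each has probability (4/5)^7 · (1/5)^7 = 16384/6103515625
P = 3432 · 16384/6103515625 = 56229888/6103515625

Answer: 56229888/6103515625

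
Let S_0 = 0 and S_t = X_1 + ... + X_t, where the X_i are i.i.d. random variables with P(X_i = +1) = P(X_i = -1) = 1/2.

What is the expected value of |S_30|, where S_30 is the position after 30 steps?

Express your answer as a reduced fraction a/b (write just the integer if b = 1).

S_30 takes values m ≡ 0 (mod 2) with |m| ≤ 30; P(S_30=m) = C(30,(30+m)/2)/2^30.
Total paths: 2^30 = 1073741824
Distribution: P(S=-30)=1/1073741824, P(S=-28)=30/1073741824, P(S=-26)=435/1073741824, P(S=-24)=4060/1073741824, P(S=-22)=27405/1073741824, P(S=-20)=142506/1073741824, P(S=-18)=593775/1073741824, P(S=-16)=2035800/1073741824, P(S=-14)=5852925/1073741824, P(S=-12)=14307150/1073741824, P(S=-10)=30045015/1073741824, P(S=-8)=54627300/1073741824, P(S=-6)=86493225/1073741824, P(S=-4)=119759850/1073741824, P(S=-2)=145422675/1073741824, P(S=0)=155117520/1073741824, P(S=2)=145422675/1073741824, P(S=4)=119759850/1073741824, P(S=6)=86493225/1073741824, P(S=8)=54627300/1073741824, P(S=10)=30045015/1073741824, P(S=12)=14307150/1073741824, P(S=14)=5852925/1073741824, P(S=16)=2035800/1073741824, P(S=18)=593775/1073741824, P(S=20)=142506/1073741824, P(S=22)=27405/1073741824, P(S=24)=4060/1073741824, P(S=26)=435/1073741824, P(S=28)=30/1073741824, P(S=30)=1/1073741824
E[|S_30|] = Σ_m |m|·P(S_30=m) = 4653525600/1073741824 = 145422675/33554432

Answer: 145422675/33554432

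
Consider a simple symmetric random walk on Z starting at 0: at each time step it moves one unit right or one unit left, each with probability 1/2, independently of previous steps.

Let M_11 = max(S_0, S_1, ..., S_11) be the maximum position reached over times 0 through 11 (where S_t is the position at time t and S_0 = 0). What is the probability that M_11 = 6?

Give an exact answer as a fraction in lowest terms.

Answer: 55/2048

Derivation:
Let M_11 = max(S_0,...,S_11). Use the reflection principle: for j ≥ 1, #{paths with M_11 ≥ j} = #{S_11 ≥ j} + #{S_11 ≥ j+1}.
By reflection, #{M_11 ≥ 6} = #{S_11 ≥ 6} + #{S_11 ≥ 7} = 67 + 67 = 134.
#{M_11 ≥ 7} = #{S_11 ≥ 7} + #{S_11 ≥ 8} = 67 + 12 = 79.
#{M_11 = 6} = 134 - 79 = 55.
P(M_11 = 6) = 55/2048 = 55/2048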